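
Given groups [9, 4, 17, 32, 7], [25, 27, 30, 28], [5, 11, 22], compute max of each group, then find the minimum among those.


Find max of each group:
  Group 1: [9, 4, 17, 32, 7] -> max = 32
  Group 2: [25, 27, 30, 28] -> max = 30
  Group 3: [5, 11, 22] -> max = 22
Maxes: [32, 30, 22]
Minimum of maxes = 22
Final answer: 22


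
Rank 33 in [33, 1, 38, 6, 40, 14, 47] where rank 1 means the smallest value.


Sort ascending: [1, 6, 14, 33, 38, 40, 47]
Find 33 in the sorted list.
33 is at position 4 (1-indexed).
Final answer: 4


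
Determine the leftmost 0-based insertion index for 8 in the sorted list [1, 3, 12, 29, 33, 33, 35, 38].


List is sorted: [1, 3, 12, 29, 33, 33, 35, 38]
We need the leftmost position where 8 can be inserted, i.e. the first index whose element is >= 8 (or the end of the list if none is).
Binary search with low=0, high=8 (0-based indices):
  low=0, high=8, mid=4: a[4]=33 >= 8, so high = 4
  low=0, high=4, mid=2: a[2]=12 >= 8, so high = 2
  low=0, high=2, mid=1: a[1]=3 < 8, so low = 2
Now low = high = 2, so the insertion index is 2.
Final answer: 2


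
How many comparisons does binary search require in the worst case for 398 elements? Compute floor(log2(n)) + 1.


Binary search halves the search space each step.
Maximum comparisons = floor(log2(398)) + 1
log2(398) = 8.6366
floor(log2(398)) = 8, so 8 + 1 = 9
Final answer: 9


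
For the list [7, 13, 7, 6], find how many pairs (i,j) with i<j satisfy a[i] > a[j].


For each element, count the later elements that are smaller than it:
  7 (index 0): smaller elements after it = [6] -> 1
  13 (index 1): smaller elements after it = [7, 6] -> 2
  7 (index 2): smaller elements after it = [6] -> 1
Total inversions = 1 + 2 + 1 = 4
Final answer: 4


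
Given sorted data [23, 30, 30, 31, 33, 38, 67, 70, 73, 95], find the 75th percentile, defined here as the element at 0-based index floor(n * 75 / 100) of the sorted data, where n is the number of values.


The dataset has n = 10 elements.
Index = floor(10 * 75 / 100) = floor(750 / 100) = floor(7.5) = 7
Counting from index 0 in the sorted data, the element at index 7 is 70.
Final answer: 70


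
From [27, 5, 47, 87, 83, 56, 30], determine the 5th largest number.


Sort descending: [87, 83, 56, 47, 30, 27, 5]
The 5th element (1-indexed) is at index 4.
Value = 30
Final answer: 30


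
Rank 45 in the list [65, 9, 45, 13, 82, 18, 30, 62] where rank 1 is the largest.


Sort descending: [82, 65, 62, 45, 30, 18, 13, 9]
Find 45 in the sorted list.
45 is at position 4.
Final answer: 4


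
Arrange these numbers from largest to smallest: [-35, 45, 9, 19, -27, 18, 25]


Original list: [-35, 45, 9, 19, -27, 18, 25]
Repeatedly take the largest remaining element:
  Remaining [-35, 45, 9, 19, -27, 18, 25] -> largest is 45
  Remaining [-35, 9, 19, -27, 18, 25] -> largest is 25
  Remaining [-35, 9, 19, -27, 18] -> largest is 19
  Remaining [-35, 9, -27, 18] -> largest is 18
  Remaining [-35, 9, -27] -> largest is 9
  Remaining [-35, -27] -> largest is -27
  Remaining [-35] -> largest is -35
Collecting the picks in order gives the descending list.
Final answer: [45, 25, 19, 18, 9, -27, -35]


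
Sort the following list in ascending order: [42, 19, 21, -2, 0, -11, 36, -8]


Original list: [42, 19, 21, -2, 0, -11, 36, -8]
Repeatedly take the smallest remaining element:
  Remaining [42, 19, 21, -2, 0, -11, 36, -8] -> smallest is -11
  Remaining [42, 19, 21, -2, 0, 36, -8] -> smallest is -8
  Remaining [42, 19, 21, -2, 0, 36] -> smallest is -2
  Remaining [42, 19, 21, 0, 36] -> smallest is 0
  Remaining [42, 19, 21, 36] -> smallest is 19
  Remaining [42, 21, 36] -> smallest is 21
  Remaining [42, 36] -> smallest is 36
  Remaining [42] -> smallest is 42
Collecting the picks in order gives the sorted list.
Final answer: [-11, -8, -2, 0, 19, 21, 36, 42]


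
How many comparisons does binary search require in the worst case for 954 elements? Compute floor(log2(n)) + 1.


Binary search halves the search space each step.
Maximum comparisons = floor(log2(954)) + 1
log2(954) = 9.8978
floor(log2(954)) = 9, so 9 + 1 = 10
Final answer: 10


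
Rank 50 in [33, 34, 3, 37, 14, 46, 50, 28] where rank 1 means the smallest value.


Sort ascending: [3, 14, 28, 33, 34, 37, 46, 50]
Find 50 in the sorted list.
50 is at position 8 (1-indexed).
Final answer: 8


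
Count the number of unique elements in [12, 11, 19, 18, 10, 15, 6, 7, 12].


List all unique values:
Distinct values: [6, 7, 10, 11, 12, 15, 18, 19]
Count = 8
Final answer: 8


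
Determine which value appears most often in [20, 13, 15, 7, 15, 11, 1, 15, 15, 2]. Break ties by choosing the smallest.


Count the frequency of each value:
  1 appears 1 time(s)
  2 appears 1 time(s)
  7 appears 1 time(s)
  11 appears 1 time(s)
  13 appears 1 time(s)
  15 appears 4 time(s)
  20 appears 1 time(s)
Maximum frequency is 4.
Only 15 reaches that frequency, so it is the mode.
Final answer: 15


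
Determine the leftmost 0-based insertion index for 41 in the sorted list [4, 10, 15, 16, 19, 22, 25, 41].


List is sorted: [4, 10, 15, 16, 19, 22, 25, 41]
We need the leftmost position where 41 can be inserted, i.e. the first index whose element is >= 41 (or the end of the list if none is).
Binary search with low=0, high=8 (0-based indices):
  low=0, high=8, mid=4: a[4]=19 < 41, so low = 5
  low=5, high=8, mid=6: a[6]=25 < 41, so low = 7
  low=7, high=8, mid=7: a[7]=41 >= 41, so high = 7
Now low = high = 7, so the insertion index is 7.
Final answer: 7


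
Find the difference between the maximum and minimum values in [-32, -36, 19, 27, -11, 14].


Maximum value: 27
Minimum value: -36
Range = 27 - (-36) = 63
Final answer: 63


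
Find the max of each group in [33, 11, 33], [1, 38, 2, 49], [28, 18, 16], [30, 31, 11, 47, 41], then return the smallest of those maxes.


Find max of each group:
  Group 1: [33, 11, 33] -> max = 33
  Group 2: [1, 38, 2, 49] -> max = 49
  Group 3: [28, 18, 16] -> max = 28
  Group 4: [30, 31, 11, 47, 41] -> max = 47
Maxes: [33, 49, 28, 47]
Minimum of maxes = 28
Final answer: 28


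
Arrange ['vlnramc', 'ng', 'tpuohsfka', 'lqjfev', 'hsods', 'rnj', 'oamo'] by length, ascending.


Compute lengths:
  'vlnramc' has length 7
  'ng' has length 2
  'tpuohsfka' has length 9
  'lqjfev' has length 6
  'hsods' has length 5
  'rnj' has length 3
  'oamo' has length 4
Lengths in increasing order: 2 < 3 < 4 < 5 < 6 < 7 < 9
Listing the words in that order gives the answer.
Final answer: ['ng', 'rnj', 'oamo', 'hsods', 'lqjfev', 'vlnramc', 'tpuohsfka']


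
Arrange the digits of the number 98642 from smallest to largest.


The number 98642 has digits: 9, 8, 6, 4, 2
Sorted: 2, 4, 6, 8, 9
Joining the sorted digits gives the result.
Final answer: 24689


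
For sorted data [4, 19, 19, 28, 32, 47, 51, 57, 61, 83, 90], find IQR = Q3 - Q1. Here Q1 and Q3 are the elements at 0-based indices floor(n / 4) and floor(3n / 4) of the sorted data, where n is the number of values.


The data has n = 11 elements.
Q1 index = floor(11 / 4) = floor(2.75) = 2; Q3 index = floor(3 * 11 / 4) = floor(8.25) = 8
Q1 = element at index 2 = 19
Q3 = element at index 8 = 61
IQR = 61 - 19 = 42
Final answer: 42


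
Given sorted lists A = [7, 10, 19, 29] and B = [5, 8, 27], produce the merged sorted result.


List A: [7, 10, 19, 29]
List B: [5, 8, 27]
Repeatedly compare the front elements and take the smaller:
  7 vs 5 -> take 5
  7 vs 8 -> take 7
  10 vs 8 -> take 8
  10 vs 27 -> take 10
  19 vs 27 -> take 19
  29 vs 27 -> take 27
  B is exhausted; append the rest of A: [29]
Final answer: [5, 7, 8, 10, 19, 27, 29]


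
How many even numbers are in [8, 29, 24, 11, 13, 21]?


Check each element:
  8 is even
  29 is odd
  24 is even
  11 is odd
  13 is odd
  21 is odd
Evens: [8, 24]
Count of evens = 2
Final answer: 2


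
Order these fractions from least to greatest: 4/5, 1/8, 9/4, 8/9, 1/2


Convert to decimal for comparison:
  4/5 = 0.8
  1/8 = 0.125
  9/4 = 2.25
  8/9 = 0.8889
  1/2 = 0.5
Decimals in increasing order: 0.125 < 0.5 < 0.8 < 0.8889 < 2.25
Writing each back as its fraction gives the sorted order.
Final answer: 1/8, 1/2, 4/5, 8/9, 9/4


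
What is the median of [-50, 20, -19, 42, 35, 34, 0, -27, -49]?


First, sort the list: [-50, -49, -27, -19, 0, 20, 34, 35, 42]
The list has 9 elements (odd count).
The middle index is 4 (0-based), and the element there is 0.
Final answer: 0


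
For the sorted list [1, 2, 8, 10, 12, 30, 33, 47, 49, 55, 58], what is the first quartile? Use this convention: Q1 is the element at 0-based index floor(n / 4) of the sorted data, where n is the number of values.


The list has n = 11 elements.
Q1 index = floor(11 / 4) = floor(2.75) = 2
Counting from index 0 in the sorted data, the element at index 2 is 8.
Final answer: 8


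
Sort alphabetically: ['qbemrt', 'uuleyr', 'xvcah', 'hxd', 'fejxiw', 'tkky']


Compare strings character by character (the first differing letter decides):
  'fejxiw' < 'hxd' since 'f' < 'h' at position 1
  'hxd' < 'qbemrt' since 'h' < 'q' at position 1
  'qbemrt' < 'tkky' since 'q' < 't' at position 1
  'tkky' < 'uuleyr' since 't' < 'u' at position 1
  'uuleyr' < 'xvcah' since 'u' < 'x' at position 1
Chaining these comparisons gives the alphabetical order.
Final answer: ['fejxiw', 'hxd', 'qbemrt', 'tkky', 'uuleyr', 'xvcah']


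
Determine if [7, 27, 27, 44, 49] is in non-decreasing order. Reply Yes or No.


Check consecutive pairs:
  7 <= 27? True
  27 <= 27? True
  27 <= 44? True
  44 <= 49? True
Every consecutive pair is in order, so the list is non-decreasing.
Final answer: Yes


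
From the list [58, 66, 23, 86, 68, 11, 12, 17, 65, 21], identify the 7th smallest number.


Sort ascending: [11, 12, 17, 21, 23, 58, 65, 66, 68, 86]
The 7th element (1-indexed) is at index 6.
Value = 65
Final answer: 65


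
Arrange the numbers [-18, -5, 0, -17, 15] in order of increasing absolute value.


Compute absolute values:
  |-18| = 18
  |-5| = 5
  |0| = 0
  |-17| = 17
  |15| = 15
Absolute values in increasing order: 0 < 5 < 15 < 17 < 18
Listing the original numbers in that order gives the answer.
Final answer: [0, -5, 15, -17, -18]


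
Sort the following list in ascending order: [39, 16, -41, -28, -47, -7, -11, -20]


Original list: [39, 16, -41, -28, -47, -7, -11, -20]
Repeatedly take the smallest remaining element:
  Remaining [39, 16, -41, -28, -47, -7, -11, -20] -> smallest is -47
  Remaining [39, 16, -41, -28, -7, -11, -20] -> smallest is -41
  Remaining [39, 16, -28, -7, -11, -20] -> smallest is -28
  Remaining [39, 16, -7, -11, -20] -> smallest is -20
  Remaining [39, 16, -7, -11] -> smallest is -11
  Remaining [39, 16, -7] -> smallest is -7
  Remaining [39, 16] -> smallest is 16
  Remaining [39] -> smallest is 39
Collecting the picks in order gives the sorted list.
Final answer: [-47, -41, -28, -20, -11, -7, 16, 39]


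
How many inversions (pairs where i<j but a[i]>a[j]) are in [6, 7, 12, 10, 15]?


For each element, count the later elements that are smaller than it:
  6 (index 0): smaller elements after it = [] -> 0
  7 (index 1): smaller elements after it = [] -> 0
  12 (index 2): smaller elements after it = [10] -> 1
  10 (index 3): smaller elements after it = [] -> 0
Total inversions = 0 + 0 + 1 + 0 = 1
Final answer: 1


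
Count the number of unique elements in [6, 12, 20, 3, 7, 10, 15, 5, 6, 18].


List all unique values:
Distinct values: [3, 5, 6, 7, 10, 12, 15, 18, 20]
Count = 9
Final answer: 9


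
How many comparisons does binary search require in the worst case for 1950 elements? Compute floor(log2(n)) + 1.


Binary search halves the search space each step.
Maximum comparisons = floor(log2(1950)) + 1
log2(1950) = 10.9293
floor(log2(1950)) = 10, so 10 + 1 = 11
Final answer: 11


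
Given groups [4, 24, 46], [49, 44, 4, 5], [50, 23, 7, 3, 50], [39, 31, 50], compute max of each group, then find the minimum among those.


Find max of each group:
  Group 1: [4, 24, 46] -> max = 46
  Group 2: [49, 44, 4, 5] -> max = 49
  Group 3: [50, 23, 7, 3, 50] -> max = 50
  Group 4: [39, 31, 50] -> max = 50
Maxes: [46, 49, 50, 50]
Minimum of maxes = 46
Final answer: 46


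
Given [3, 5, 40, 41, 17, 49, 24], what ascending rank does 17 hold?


Sort ascending: [3, 5, 17, 24, 40, 41, 49]
Find 17 in the sorted list.
17 is at position 3 (1-indexed).
Final answer: 3


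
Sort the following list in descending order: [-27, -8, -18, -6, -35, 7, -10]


Original list: [-27, -8, -18, -6, -35, 7, -10]
Repeatedly take the largest remaining element:
  Remaining [-27, -8, -18, -6, -35, 7, -10] -> largest is 7
  Remaining [-27, -8, -18, -6, -35, -10] -> largest is -6
  Remaining [-27, -8, -18, -35, -10] -> largest is -8
  Remaining [-27, -18, -35, -10] -> largest is -10
  Remaining [-27, -18, -35] -> largest is -18
  Remaining [-27, -35] -> largest is -27
  Remaining [-35] -> largest is -35
Collecting the picks in order gives the descending list.
Final answer: [7, -6, -8, -10, -18, -27, -35]


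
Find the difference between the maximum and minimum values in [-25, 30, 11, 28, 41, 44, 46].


Maximum value: 46
Minimum value: -25
Range = 46 - (-25) = 71
Final answer: 71


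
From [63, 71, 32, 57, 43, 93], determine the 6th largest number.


Sort descending: [93, 71, 63, 57, 43, 32]
The 6th element (1-indexed) is at index 5.
Value = 32
Final answer: 32


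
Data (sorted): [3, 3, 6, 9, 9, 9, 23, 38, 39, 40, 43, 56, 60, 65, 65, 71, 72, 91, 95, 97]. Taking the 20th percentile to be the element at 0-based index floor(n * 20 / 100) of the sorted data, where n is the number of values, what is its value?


The dataset has n = 20 elements.
Index = floor(20 * 20 / 100) = floor(400 / 100) = floor(4) = 4
Counting from index 0 in the sorted data, the element at index 4 is 9.
Final answer: 9


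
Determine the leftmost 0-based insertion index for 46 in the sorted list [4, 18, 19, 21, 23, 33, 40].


List is sorted: [4, 18, 19, 21, 23, 33, 40]
We need the leftmost position where 46 can be inserted, i.e. the first index whose element is >= 46 (or the end of the list if none is).
Binary search with low=0, high=7 (0-based indices):
  low=0, high=7, mid=3: a[3]=21 < 46, so low = 4
  low=4, high=7, mid=5: a[5]=33 < 46, so low = 6
  low=6, high=7, mid=6: a[6]=40 < 46, so low = 7
Now low = high = 7, so the insertion index is 7.
Final answer: 7


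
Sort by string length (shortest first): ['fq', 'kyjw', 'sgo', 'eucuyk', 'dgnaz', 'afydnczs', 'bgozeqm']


Compute lengths:
  'fq' has length 2
  'kyjw' has length 4
  'sgo' has length 3
  'eucuyk' has length 6
  'dgnaz' has length 5
  'afydnczs' has length 8
  'bgozeqm' has length 7
Lengths in increasing order: 2 < 3 < 4 < 5 < 6 < 7 < 8
Listing the words in that order gives the answer.
Final answer: ['fq', 'sgo', 'kyjw', 'dgnaz', 'eucuyk', 'bgozeqm', 'afydnczs']


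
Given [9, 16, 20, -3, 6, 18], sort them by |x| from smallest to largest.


Compute absolute values:
  |9| = 9
  |16| = 16
  |20| = 20
  |-3| = 3
  |6| = 6
  |18| = 18
Absolute values in increasing order: 3 < 6 < 9 < 16 < 18 < 20
Listing the original numbers in that order gives the answer.
Final answer: [-3, 6, 9, 16, 18, 20]


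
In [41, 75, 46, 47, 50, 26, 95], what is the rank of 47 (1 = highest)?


Sort descending: [95, 75, 50, 47, 46, 41, 26]
Find 47 in the sorted list.
47 is at position 4.
Final answer: 4


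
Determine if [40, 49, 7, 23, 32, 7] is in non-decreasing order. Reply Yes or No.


Check consecutive pairs:
  40 <= 49? True
  49 <= 7? False
  7 <= 23? True
  23 <= 32? True
  32 <= 7? False
2 consecutive pair(s) are out of order, so the list is not sorted.
Final answer: No


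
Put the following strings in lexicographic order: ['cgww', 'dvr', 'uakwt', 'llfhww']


Compare strings character by character (the first differing letter decides):
  'cgww' < 'dvr' since 'c' < 'd' at position 1
  'dvr' < 'llfhww' since 'd' < 'l' at position 1
  'llfhww' < 'uakwt' since 'l' < 'u' at position 1
Chaining these comparisons gives the alphabetical order.
Final answer: ['cgww', 'dvr', 'llfhww', 'uakwt']


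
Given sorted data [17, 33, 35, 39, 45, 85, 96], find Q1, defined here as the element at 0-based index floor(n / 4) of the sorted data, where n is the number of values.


The list has n = 7 elements.
Q1 index = floor(7 / 4) = floor(1.75) = 1
Counting from index 0 in the sorted data, the element at index 1 is 33.
Final answer: 33


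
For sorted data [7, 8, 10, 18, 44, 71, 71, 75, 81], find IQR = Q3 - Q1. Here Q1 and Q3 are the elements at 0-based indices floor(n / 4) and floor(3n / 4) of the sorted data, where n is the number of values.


The data has n = 9 elements.
Q1 index = floor(9 / 4) = floor(2.25) = 2; Q3 index = floor(3 * 9 / 4) = floor(6.75) = 6
Q1 = element at index 2 = 10
Q3 = element at index 6 = 71
IQR = 71 - 10 = 61
Final answer: 61


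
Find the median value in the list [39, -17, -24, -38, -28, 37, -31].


First, sort the list: [-38, -31, -28, -24, -17, 37, 39]
The list has 7 elements (odd count).
The middle index is 3 (0-based), and the element there is -24.
Final answer: -24


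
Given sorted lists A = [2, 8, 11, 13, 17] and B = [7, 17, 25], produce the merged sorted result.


List A: [2, 8, 11, 13, 17]
List B: [7, 17, 25]
Repeatedly compare the front elements and take the smaller:
  2 vs 7 -> take 2
  8 vs 7 -> take 7
  8 vs 17 -> take 8
  11 vs 17 -> take 11
  13 vs 17 -> take 13
  17 vs 17 -> take 17
  A is exhausted; append the rest of B: [17, 25]
Final answer: [2, 7, 8, 11, 13, 17, 17, 25]


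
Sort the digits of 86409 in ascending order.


The number 86409 has digits: 8, 6, 4, 0, 9
Sorted: 0, 4, 6, 8, 9
Joining the sorted digits gives the result.
Final answer: 04689


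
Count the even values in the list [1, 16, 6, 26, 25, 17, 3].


Check each element:
  1 is odd
  16 is even
  6 is even
  26 is even
  25 is odd
  17 is odd
  3 is odd
Evens: [16, 6, 26]
Count of evens = 3
Final answer: 3


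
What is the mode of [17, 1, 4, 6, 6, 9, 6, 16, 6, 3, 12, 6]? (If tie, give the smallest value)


Count the frequency of each value:
  1 appears 1 time(s)
  3 appears 1 time(s)
  4 appears 1 time(s)
  6 appears 5 time(s)
  9 appears 1 time(s)
  12 appears 1 time(s)
  16 appears 1 time(s)
  17 appears 1 time(s)
Maximum frequency is 5.
Only 6 reaches that frequency, so it is the mode.
Final answer: 6


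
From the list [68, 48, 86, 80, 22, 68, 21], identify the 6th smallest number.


Sort ascending: [21, 22, 48, 68, 68, 80, 86]
The 6th element (1-indexed) is at index 5.
Value = 80
Final answer: 80


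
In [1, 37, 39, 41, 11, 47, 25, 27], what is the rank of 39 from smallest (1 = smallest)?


Sort ascending: [1, 11, 25, 27, 37, 39, 41, 47]
Find 39 in the sorted list.
39 is at position 6 (1-indexed).
Final answer: 6


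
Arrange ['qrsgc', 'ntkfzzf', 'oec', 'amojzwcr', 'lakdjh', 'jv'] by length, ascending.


Compute lengths:
  'qrsgc' has length 5
  'ntkfzzf' has length 7
  'oec' has length 3
  'amojzwcr' has length 8
  'lakdjh' has length 6
  'jv' has length 2
Lengths in increasing order: 2 < 3 < 5 < 6 < 7 < 8
Listing the words in that order gives the answer.
Final answer: ['jv', 'oec', 'qrsgc', 'lakdjh', 'ntkfzzf', 'amojzwcr']


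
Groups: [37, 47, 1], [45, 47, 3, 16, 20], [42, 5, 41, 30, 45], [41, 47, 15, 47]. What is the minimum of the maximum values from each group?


Find max of each group:
  Group 1: [37, 47, 1] -> max = 47
  Group 2: [45, 47, 3, 16, 20] -> max = 47
  Group 3: [42, 5, 41, 30, 45] -> max = 45
  Group 4: [41, 47, 15, 47] -> max = 47
Maxes: [47, 47, 45, 47]
Minimum of maxes = 45
Final answer: 45


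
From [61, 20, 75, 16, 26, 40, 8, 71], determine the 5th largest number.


Sort descending: [75, 71, 61, 40, 26, 20, 16, 8]
The 5th element (1-indexed) is at index 4.
Value = 26
Final answer: 26


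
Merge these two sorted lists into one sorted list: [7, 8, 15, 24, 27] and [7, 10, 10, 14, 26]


List A: [7, 8, 15, 24, 27]
List B: [7, 10, 10, 14, 26]
Repeatedly compare the front elements and take the smaller:
  7 vs 7 -> take 7
  8 vs 7 -> take 7
  8 vs 10 -> take 8
  15 vs 10 -> take 10
  15 vs 10 -> take 10
  15 vs 14 -> take 14
  15 vs 26 -> take 15
  24 vs 26 -> take 24
  27 vs 26 -> take 26
  B is exhausted; append the rest of A: [27]
Final answer: [7, 7, 8, 10, 10, 14, 15, 24, 26, 27]


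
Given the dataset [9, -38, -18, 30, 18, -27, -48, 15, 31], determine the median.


First, sort the list: [-48, -38, -27, -18, 9, 15, 18, 30, 31]
The list has 9 elements (odd count).
The middle index is 4 (0-based), and the element there is 9.
Final answer: 9


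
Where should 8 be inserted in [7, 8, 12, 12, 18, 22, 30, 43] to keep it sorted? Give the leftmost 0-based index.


List is sorted: [7, 8, 12, 12, 18, 22, 30, 43]
We need the leftmost position where 8 can be inserted, i.e. the first index whose element is >= 8 (or the end of the list if none is).
Binary search with low=0, high=8 (0-based indices):
  low=0, high=8, mid=4: a[4]=18 >= 8, so high = 4
  low=0, high=4, mid=2: a[2]=12 >= 8, so high = 2
  low=0, high=2, mid=1: a[1]=8 >= 8, so high = 1
  low=0, high=1, mid=0: a[0]=7 < 8, so low = 1
Now low = high = 1, so the insertion index is 1.
Final answer: 1


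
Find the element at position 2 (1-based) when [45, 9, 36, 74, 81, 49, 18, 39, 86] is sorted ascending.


Sort ascending: [9, 18, 36, 39, 45, 49, 74, 81, 86]
The 2nd element (1-indexed) is at index 1.
Value = 18
Final answer: 18


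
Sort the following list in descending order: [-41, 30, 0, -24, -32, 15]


Original list: [-41, 30, 0, -24, -32, 15]
Repeatedly take the largest remaining element:
  Remaining [-41, 30, 0, -24, -32, 15] -> largest is 30
  Remaining [-41, 0, -24, -32, 15] -> largest is 15
  Remaining [-41, 0, -24, -32] -> largest is 0
  Remaining [-41, -24, -32] -> largest is -24
  Remaining [-41, -32] -> largest is -32
  Remaining [-41] -> largest is -41
Collecting the picks in order gives the descending list.
Final answer: [30, 15, 0, -24, -32, -41]


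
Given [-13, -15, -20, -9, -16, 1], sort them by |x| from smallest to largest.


Compute absolute values:
  |-13| = 13
  |-15| = 15
  |-20| = 20
  |-9| = 9
  |-16| = 16
  |1| = 1
Absolute values in increasing order: 1 < 9 < 13 < 15 < 16 < 20
Listing the original numbers in that order gives the answer.
Final answer: [1, -9, -13, -15, -16, -20]


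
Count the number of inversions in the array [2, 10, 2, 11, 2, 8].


For each element, count the later elements that are smaller than it:
  2 (index 0): smaller elements after it = [] -> 0
  10 (index 1): smaller elements after it = [2, 2, 8] -> 3
  2 (index 2): smaller elements after it = [] -> 0
  11 (index 3): smaller elements after it = [2, 8] -> 2
  2 (index 4): smaller elements after it = [] -> 0
Total inversions = 0 + 3 + 0 + 2 + 0 = 5
Final answer: 5


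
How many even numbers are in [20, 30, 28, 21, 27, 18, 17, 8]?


Check each element:
  20 is even
  30 is even
  28 is even
  21 is odd
  27 is odd
  18 is even
  17 is odd
  8 is even
Evens: [20, 30, 28, 18, 8]
Count of evens = 5
Final answer: 5


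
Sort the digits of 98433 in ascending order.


The number 98433 has digits: 9, 8, 4, 3, 3
Sorted: 3, 3, 4, 8, 9
Joining the sorted digits gives the result.
Final answer: 33489


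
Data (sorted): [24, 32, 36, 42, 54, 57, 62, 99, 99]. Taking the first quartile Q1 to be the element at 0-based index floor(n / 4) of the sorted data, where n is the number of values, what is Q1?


The list has n = 9 elements.
Q1 index = floor(9 / 4) = floor(2.25) = 2
Counting from index 0 in the sorted data, the element at index 2 is 36.
Final answer: 36


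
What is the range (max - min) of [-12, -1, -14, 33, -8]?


Maximum value: 33
Minimum value: -14
Range = 33 - (-14) = 47
Final answer: 47


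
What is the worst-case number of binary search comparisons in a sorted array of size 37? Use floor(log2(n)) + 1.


Binary search halves the search space each step.
Maximum comparisons = floor(log2(37)) + 1
log2(37) = 5.2095
floor(log2(37)) = 5, so 5 + 1 = 6
Final answer: 6


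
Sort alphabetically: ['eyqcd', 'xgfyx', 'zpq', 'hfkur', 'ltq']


Compare strings character by character (the first differing letter decides):
  'eyqcd' < 'hfkur' since 'e' < 'h' at position 1
  'hfkur' < 'ltq' since 'h' < 'l' at position 1
  'ltq' < 'xgfyx' since 'l' < 'x' at position 1
  'xgfyx' < 'zpq' since 'x' < 'z' at position 1
Chaining these comparisons gives the alphabetical order.
Final answer: ['eyqcd', 'hfkur', 'ltq', 'xgfyx', 'zpq']


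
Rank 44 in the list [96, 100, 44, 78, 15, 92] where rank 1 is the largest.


Sort descending: [100, 96, 92, 78, 44, 15]
Find 44 in the sorted list.
44 is at position 5.
Final answer: 5


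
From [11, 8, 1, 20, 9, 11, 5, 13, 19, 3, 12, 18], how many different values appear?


List all unique values:
Distinct values: [1, 3, 5, 8, 9, 11, 12, 13, 18, 19, 20]
Count = 11
Final answer: 11


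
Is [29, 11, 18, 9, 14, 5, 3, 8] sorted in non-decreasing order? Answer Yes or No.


Check consecutive pairs:
  29 <= 11? False
  11 <= 18? True
  18 <= 9? False
  9 <= 14? True
  14 <= 5? False
  5 <= 3? False
  3 <= 8? True
4 consecutive pair(s) are out of order, so the list is not sorted.
Final answer: No


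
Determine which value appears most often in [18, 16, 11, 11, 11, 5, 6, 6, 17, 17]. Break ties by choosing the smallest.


Count the frequency of each value:
  5 appears 1 time(s)
  6 appears 2 time(s)
  11 appears 3 time(s)
  16 appears 1 time(s)
  17 appears 2 time(s)
  18 appears 1 time(s)
Maximum frequency is 3.
Only 11 reaches that frequency, so it is the mode.
Final answer: 11


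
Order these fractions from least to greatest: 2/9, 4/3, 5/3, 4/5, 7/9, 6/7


Convert to decimal for comparison:
  2/9 = 0.2222
  4/3 = 1.3333
  5/3 = 1.6667
  4/5 = 0.8
  7/9 = 0.7778
  6/7 = 0.8571
Decimals in increasing order: 0.2222 < 0.7778 < 0.8 < 0.8571 < 1.3333 < 1.6667
Writing each back as its fraction gives the sorted order.
Final answer: 2/9, 7/9, 4/5, 6/7, 4/3, 5/3


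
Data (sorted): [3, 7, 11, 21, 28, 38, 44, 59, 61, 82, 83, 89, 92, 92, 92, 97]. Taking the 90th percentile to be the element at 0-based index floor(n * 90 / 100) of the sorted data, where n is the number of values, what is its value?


The dataset has n = 16 elements.
Index = floor(16 * 90 / 100) = floor(1440 / 100) = floor(14.4) = 14
Counting from index 0 in the sorted data, the element at index 14 is 92.
Final answer: 92


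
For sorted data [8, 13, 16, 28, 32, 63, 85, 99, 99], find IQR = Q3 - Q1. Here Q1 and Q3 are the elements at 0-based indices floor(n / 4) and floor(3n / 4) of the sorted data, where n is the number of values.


The data has n = 9 elements.
Q1 index = floor(9 / 4) = floor(2.25) = 2; Q3 index = floor(3 * 9 / 4) = floor(6.75) = 6
Q1 = element at index 2 = 16
Q3 = element at index 6 = 85
IQR = 85 - 16 = 69
Final answer: 69


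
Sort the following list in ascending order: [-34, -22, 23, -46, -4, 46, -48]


Original list: [-34, -22, 23, -46, -4, 46, -48]
Repeatedly take the smallest remaining element:
  Remaining [-34, -22, 23, -46, -4, 46, -48] -> smallest is -48
  Remaining [-34, -22, 23, -46, -4, 46] -> smallest is -46
  Remaining [-34, -22, 23, -4, 46] -> smallest is -34
  Remaining [-22, 23, -4, 46] -> smallest is -22
  Remaining [23, -4, 46] -> smallest is -4
  Remaining [23, 46] -> smallest is 23
  Remaining [46] -> smallest is 46
Collecting the picks in order gives the sorted list.
Final answer: [-48, -46, -34, -22, -4, 23, 46]


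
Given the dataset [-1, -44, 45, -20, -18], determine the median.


First, sort the list: [-44, -20, -18, -1, 45]
The list has 5 elements (odd count).
The middle index is 2 (0-based), and the element there is -18.
Final answer: -18


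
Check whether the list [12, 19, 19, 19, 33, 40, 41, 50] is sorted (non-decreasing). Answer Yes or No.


Check consecutive pairs:
  12 <= 19? True
  19 <= 19? True
  19 <= 19? True
  19 <= 33? True
  33 <= 40? True
  40 <= 41? True
  41 <= 50? True
Every consecutive pair is in order, so the list is non-decreasing.
Final answer: Yes


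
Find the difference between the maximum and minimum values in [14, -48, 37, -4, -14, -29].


Maximum value: 37
Minimum value: -48
Range = 37 - (-48) = 85
Final answer: 85


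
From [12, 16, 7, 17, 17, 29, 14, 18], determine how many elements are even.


Check each element:
  12 is even
  16 is even
  7 is odd
  17 is odd
  17 is odd
  29 is odd
  14 is even
  18 is even
Evens: [12, 16, 14, 18]
Count of evens = 4
Final answer: 4


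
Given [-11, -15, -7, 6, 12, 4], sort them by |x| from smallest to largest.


Compute absolute values:
  |-11| = 11
  |-15| = 15
  |-7| = 7
  |6| = 6
  |12| = 12
  |4| = 4
Absolute values in increasing order: 4 < 6 < 7 < 11 < 12 < 15
Listing the original numbers in that order gives the answer.
Final answer: [4, 6, -7, -11, 12, -15]


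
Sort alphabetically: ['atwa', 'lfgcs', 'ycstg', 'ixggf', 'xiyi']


Compare strings character by character (the first differing letter decides):
  'atwa' < 'ixggf' since 'a' < 'i' at position 1
  'ixggf' < 'lfgcs' since 'i' < 'l' at position 1
  'lfgcs' < 'xiyi' since 'l' < 'x' at position 1
  'xiyi' < 'ycstg' since 'x' < 'y' at position 1
Chaining these comparisons gives the alphabetical order.
Final answer: ['atwa', 'ixggf', 'lfgcs', 'xiyi', 'ycstg']


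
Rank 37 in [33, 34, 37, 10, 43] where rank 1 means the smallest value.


Sort ascending: [10, 33, 34, 37, 43]
Find 37 in the sorted list.
37 is at position 4 (1-indexed).
Final answer: 4


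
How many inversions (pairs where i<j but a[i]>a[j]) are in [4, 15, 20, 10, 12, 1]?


For each element, count the later elements that are smaller than it:
  4 (index 0): smaller elements after it = [1] -> 1
  15 (index 1): smaller elements after it = [10, 12, 1] -> 3
  20 (index 2): smaller elements after it = [10, 12, 1] -> 3
  10 (index 3): smaller elements after it = [1] -> 1
  12 (index 4): smaller elements after it = [1] -> 1
Total inversions = 1 + 3 + 3 + 1 + 1 = 9
Final answer: 9


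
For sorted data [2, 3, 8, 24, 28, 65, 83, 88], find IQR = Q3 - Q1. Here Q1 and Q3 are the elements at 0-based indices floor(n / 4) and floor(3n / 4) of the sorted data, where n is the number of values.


The data has n = 8 elements.
Q1 index = floor(8 / 4) = floor(2) = 2; Q3 index = floor(3 * 8 / 4) = floor(6) = 6
Q1 = element at index 2 = 8
Q3 = element at index 6 = 83
IQR = 83 - 8 = 75
Final answer: 75


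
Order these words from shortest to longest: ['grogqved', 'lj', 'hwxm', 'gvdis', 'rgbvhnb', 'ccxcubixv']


Compute lengths:
  'grogqved' has length 8
  'lj' has length 2
  'hwxm' has length 4
  'gvdis' has length 5
  'rgbvhnb' has length 7
  'ccxcubixv' has length 9
Lengths in increasing order: 2 < 4 < 5 < 7 < 8 < 9
Listing the words in that order gives the answer.
Final answer: ['lj', 'hwxm', 'gvdis', 'rgbvhnb', 'grogqved', 'ccxcubixv']


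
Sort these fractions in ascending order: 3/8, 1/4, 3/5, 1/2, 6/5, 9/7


Convert to decimal for comparison:
  3/8 = 0.375
  1/4 = 0.25
  3/5 = 0.6
  1/2 = 0.5
  6/5 = 1.2
  9/7 = 1.2857
Decimals in increasing order: 0.25 < 0.375 < 0.5 < 0.6 < 1.2 < 1.2857
Writing each back as its fraction gives the sorted order.
Final answer: 1/4, 3/8, 1/2, 3/5, 6/5, 9/7


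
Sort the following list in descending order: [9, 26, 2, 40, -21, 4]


Original list: [9, 26, 2, 40, -21, 4]
Repeatedly take the largest remaining element:
  Remaining [9, 26, 2, 40, -21, 4] -> largest is 40
  Remaining [9, 26, 2, -21, 4] -> largest is 26
  Remaining [9, 2, -21, 4] -> largest is 9
  Remaining [2, -21, 4] -> largest is 4
  Remaining [2, -21] -> largest is 2
  Remaining [-21] -> largest is -21
Collecting the picks in order gives the descending list.
Final answer: [40, 26, 9, 4, 2, -21]


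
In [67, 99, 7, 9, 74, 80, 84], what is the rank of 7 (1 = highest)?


Sort descending: [99, 84, 80, 74, 67, 9, 7]
Find 7 in the sorted list.
7 is at position 7.
Final answer: 7


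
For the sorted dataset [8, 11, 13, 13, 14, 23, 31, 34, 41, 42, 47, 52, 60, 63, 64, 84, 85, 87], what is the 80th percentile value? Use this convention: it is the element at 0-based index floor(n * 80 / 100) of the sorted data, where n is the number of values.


The dataset has n = 18 elements.
Index = floor(18 * 80 / 100) = floor(1440 / 100) = floor(14.4) = 14
Counting from index 0 in the sorted data, the element at index 14 is 64.
Final answer: 64


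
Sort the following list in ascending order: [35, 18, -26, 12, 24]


Original list: [35, 18, -26, 12, 24]
Repeatedly take the smallest remaining element:
  Remaining [35, 18, -26, 12, 24] -> smallest is -26
  Remaining [35, 18, 12, 24] -> smallest is 12
  Remaining [35, 18, 24] -> smallest is 18
  Remaining [35, 24] -> smallest is 24
  Remaining [35] -> smallest is 35
Collecting the picks in order gives the sorted list.
Final answer: [-26, 12, 18, 24, 35]


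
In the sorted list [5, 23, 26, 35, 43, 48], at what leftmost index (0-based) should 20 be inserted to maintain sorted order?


List is sorted: [5, 23, 26, 35, 43, 48]
We need the leftmost position where 20 can be inserted, i.e. the first index whose element is >= 20 (or the end of the list if none is).
Binary search with low=0, high=6 (0-based indices):
  low=0, high=6, mid=3: a[3]=35 >= 20, so high = 3
  low=0, high=3, mid=1: a[1]=23 >= 20, so high = 1
  low=0, high=1, mid=0: a[0]=5 < 20, so low = 1
Now low = high = 1, so the insertion index is 1.
Final answer: 1


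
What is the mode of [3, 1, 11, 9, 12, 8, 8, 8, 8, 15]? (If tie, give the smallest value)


Count the frequency of each value:
  1 appears 1 time(s)
  3 appears 1 time(s)
  8 appears 4 time(s)
  9 appears 1 time(s)
  11 appears 1 time(s)
  12 appears 1 time(s)
  15 appears 1 time(s)
Maximum frequency is 4.
Only 8 reaches that frequency, so it is the mode.
Final answer: 8


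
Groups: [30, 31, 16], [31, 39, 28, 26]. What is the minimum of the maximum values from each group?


Find max of each group:
  Group 1: [30, 31, 16] -> max = 31
  Group 2: [31, 39, 28, 26] -> max = 39
Maxes: [31, 39]
Minimum of maxes = 31
Final answer: 31


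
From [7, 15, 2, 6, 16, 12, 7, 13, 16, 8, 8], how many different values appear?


List all unique values:
Distinct values: [2, 6, 7, 8, 12, 13, 15, 16]
Count = 8
Final answer: 8


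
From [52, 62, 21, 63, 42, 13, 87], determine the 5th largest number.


Sort descending: [87, 63, 62, 52, 42, 21, 13]
The 5th element (1-indexed) is at index 4.
Value = 42
Final answer: 42


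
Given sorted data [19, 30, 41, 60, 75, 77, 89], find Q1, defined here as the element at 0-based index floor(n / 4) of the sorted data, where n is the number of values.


The list has n = 7 elements.
Q1 index = floor(7 / 4) = floor(1.75) = 1
Counting from index 0 in the sorted data, the element at index 1 is 30.
Final answer: 30


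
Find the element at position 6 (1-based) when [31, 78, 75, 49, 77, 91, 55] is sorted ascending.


Sort ascending: [31, 49, 55, 75, 77, 78, 91]
The 6th element (1-indexed) is at index 5.
Value = 78
Final answer: 78


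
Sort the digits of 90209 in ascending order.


The number 90209 has digits: 9, 0, 2, 0, 9
Sorted: 0, 0, 2, 9, 9
Joining the sorted digits gives the result.
Final answer: 00299


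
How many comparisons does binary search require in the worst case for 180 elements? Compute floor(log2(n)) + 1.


Binary search halves the search space each step.
Maximum comparisons = floor(log2(180)) + 1
log2(180) = 7.4919
floor(log2(180)) = 7, so 7 + 1 = 8
Final answer: 8


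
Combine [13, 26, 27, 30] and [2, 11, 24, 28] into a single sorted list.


List A: [13, 26, 27, 30]
List B: [2, 11, 24, 28]
Repeatedly compare the front elements and take the smaller:
  13 vs 2 -> take 2
  13 vs 11 -> take 11
  13 vs 24 -> take 13
  26 vs 24 -> take 24
  26 vs 28 -> take 26
  27 vs 28 -> take 27
  30 vs 28 -> take 28
  B is exhausted; append the rest of A: [30]
Final answer: [2, 11, 13, 24, 26, 27, 28, 30]


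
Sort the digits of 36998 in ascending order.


The number 36998 has digits: 3, 6, 9, 9, 8
Sorted: 3, 6, 8, 9, 9
Joining the sorted digits gives the result.
Final answer: 36899


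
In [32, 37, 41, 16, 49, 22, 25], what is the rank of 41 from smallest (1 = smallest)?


Sort ascending: [16, 22, 25, 32, 37, 41, 49]
Find 41 in the sorted list.
41 is at position 6 (1-indexed).
Final answer: 6


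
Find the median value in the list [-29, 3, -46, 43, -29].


First, sort the list: [-46, -29, -29, 3, 43]
The list has 5 elements (odd count).
The middle index is 2 (0-based), and the element there is -29.
Final answer: -29


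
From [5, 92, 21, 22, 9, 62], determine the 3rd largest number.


Sort descending: [92, 62, 22, 21, 9, 5]
The 3rd element (1-indexed) is at index 2.
Value = 22
Final answer: 22


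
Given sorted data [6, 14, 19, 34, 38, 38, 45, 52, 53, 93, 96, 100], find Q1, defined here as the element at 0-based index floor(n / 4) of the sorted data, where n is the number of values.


The list has n = 12 elements.
Q1 index = floor(12 / 4) = floor(3) = 3
Counting from index 0 in the sorted data, the element at index 3 is 34.
Final answer: 34


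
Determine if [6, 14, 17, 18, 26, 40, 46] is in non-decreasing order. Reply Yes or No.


Check consecutive pairs:
  6 <= 14? True
  14 <= 17? True
  17 <= 18? True
  18 <= 26? True
  26 <= 40? True
  40 <= 46? True
Every consecutive pair is in order, so the list is non-decreasing.
Final answer: Yes


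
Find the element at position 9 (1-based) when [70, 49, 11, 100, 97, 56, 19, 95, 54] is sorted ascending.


Sort ascending: [11, 19, 49, 54, 56, 70, 95, 97, 100]
The 9th element (1-indexed) is at index 8.
Value = 100
Final answer: 100


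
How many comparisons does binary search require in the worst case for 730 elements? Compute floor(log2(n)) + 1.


Binary search halves the search space each step.
Maximum comparisons = floor(log2(730)) + 1
log2(730) = 9.5118
floor(log2(730)) = 9, so 9 + 1 = 10
Final answer: 10


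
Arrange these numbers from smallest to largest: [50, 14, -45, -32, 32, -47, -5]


Original list: [50, 14, -45, -32, 32, -47, -5]
Repeatedly take the smallest remaining element:
  Remaining [50, 14, -45, -32, 32, -47, -5] -> smallest is -47
  Remaining [50, 14, -45, -32, 32, -5] -> smallest is -45
  Remaining [50, 14, -32, 32, -5] -> smallest is -32
  Remaining [50, 14, 32, -5] -> smallest is -5
  Remaining [50, 14, 32] -> smallest is 14
  Remaining [50, 32] -> smallest is 32
  Remaining [50] -> smallest is 50
Collecting the picks in order gives the sorted list.
Final answer: [-47, -45, -32, -5, 14, 32, 50]


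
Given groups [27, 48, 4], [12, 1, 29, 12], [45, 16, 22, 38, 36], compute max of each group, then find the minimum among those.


Find max of each group:
  Group 1: [27, 48, 4] -> max = 48
  Group 2: [12, 1, 29, 12] -> max = 29
  Group 3: [45, 16, 22, 38, 36] -> max = 45
Maxes: [48, 29, 45]
Minimum of maxes = 29
Final answer: 29


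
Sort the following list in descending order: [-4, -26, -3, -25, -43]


Original list: [-4, -26, -3, -25, -43]
Repeatedly take the largest remaining element:
  Remaining [-4, -26, -3, -25, -43] -> largest is -3
  Remaining [-4, -26, -25, -43] -> largest is -4
  Remaining [-26, -25, -43] -> largest is -25
  Remaining [-26, -43] -> largest is -26
  Remaining [-43] -> largest is -43
Collecting the picks in order gives the descending list.
Final answer: [-3, -4, -25, -26, -43]


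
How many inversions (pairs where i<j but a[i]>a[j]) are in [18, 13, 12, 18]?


For each element, count the later elements that are smaller than it:
  18 (index 0): smaller elements after it = [13, 12] -> 2
  13 (index 1): smaller elements after it = [12] -> 1
  12 (index 2): smaller elements after it = [] -> 0
Total inversions = 2 + 1 + 0 = 3
Final answer: 3


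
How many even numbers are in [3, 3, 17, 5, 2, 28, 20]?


Check each element:
  3 is odd
  3 is odd
  17 is odd
  5 is odd
  2 is even
  28 is even
  20 is even
Evens: [2, 28, 20]
Count of evens = 3
Final answer: 3
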